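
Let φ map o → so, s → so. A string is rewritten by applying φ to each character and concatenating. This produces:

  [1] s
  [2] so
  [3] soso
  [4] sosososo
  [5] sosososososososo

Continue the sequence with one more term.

φ(sosososososososo) expands symbol-by-symbol to so so so so so so so so so so so so so so so so; joining the 16 pieces gives the next term.

sosososososososososososososososo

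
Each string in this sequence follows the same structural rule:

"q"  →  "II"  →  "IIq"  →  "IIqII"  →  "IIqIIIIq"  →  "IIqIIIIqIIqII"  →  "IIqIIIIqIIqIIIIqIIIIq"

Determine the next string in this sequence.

IIqIIIIqIIqIIIIqIIIIqIIqIIIIqIIqII

Each term (from the third on) is the previous term followed by the one before it: term 3 = II·q = IIq.
So term 8 is IIqIIIIqIIqIIIIqIIIIq·IIqIIIIqIIqII.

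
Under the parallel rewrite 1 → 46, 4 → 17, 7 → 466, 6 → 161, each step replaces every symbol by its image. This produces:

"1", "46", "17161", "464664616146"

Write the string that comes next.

171611716116117161461614617161

Rewriting each symbol of 464664616146: 4→17, 6→161, 4→17, 6→161, 6→161, 4→17, 6→161, 1→46, 6→161, 1→46, 4→17, 6→161, which concatenates to 17 161 17 161 161 17 161 46 161 46 17 161.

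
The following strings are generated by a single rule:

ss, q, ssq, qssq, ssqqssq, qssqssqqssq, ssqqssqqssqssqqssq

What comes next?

qssqssqqssqssqqssqqssqssqqssq

Each term (from the third on) is the two preceding terms concatenated in order: term 3 = ss·q = ssq.
So term 8 is qssqssqqssq·ssqqssqqssqssqqssq.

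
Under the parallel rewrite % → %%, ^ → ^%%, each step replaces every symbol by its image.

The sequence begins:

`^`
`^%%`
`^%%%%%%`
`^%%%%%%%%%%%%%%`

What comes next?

φ(^%%%%%%%%%%%%%%) expands symbol-by-symbol to ^%% %% %% %% %% %% %% %% %% %% %% %% %% %% %%; joining the 15 pieces gives the next term.

^%%%%%%%%%%%%%%%%%%%%%%%%%%%%%%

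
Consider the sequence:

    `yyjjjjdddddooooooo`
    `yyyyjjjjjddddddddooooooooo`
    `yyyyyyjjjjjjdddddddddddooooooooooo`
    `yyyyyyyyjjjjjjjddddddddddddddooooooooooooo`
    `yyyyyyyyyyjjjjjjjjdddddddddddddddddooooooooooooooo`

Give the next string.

yyyyyyyyyyyyjjjjjjjjjddddddddddddddddddddooooooooooooooooo

The n-th term is 2n-2 y's then n+2 j's then 3n-1 d's then 2n+3 o's, where the shown terms are n = 2, 3, 4, 5, 6.
For the next term, n = 7, so the run lengths are 12, 9, 20, 17.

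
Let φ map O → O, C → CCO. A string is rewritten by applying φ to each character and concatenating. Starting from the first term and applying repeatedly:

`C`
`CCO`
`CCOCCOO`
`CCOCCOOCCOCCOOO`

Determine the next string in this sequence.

Rewriting the 15 symbols of CCOCCOOCCOCCOOO one by one yields CCO CCO O CCO CCO O O CCO CCO O CCO CCO O O O; concatenated:

CCOCCOOCCOCCOOOCCOCCOOCCOCCOOOO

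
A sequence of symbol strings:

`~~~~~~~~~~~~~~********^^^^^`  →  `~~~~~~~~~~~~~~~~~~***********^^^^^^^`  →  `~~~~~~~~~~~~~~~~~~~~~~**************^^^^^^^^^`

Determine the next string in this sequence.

~~~~~~~~~~~~~~~~~~~~~~~~~~*****************^^^^^^^^^^^

The n-th term is 4n+2 ~'s then 3n-1 *'s then 2n-1 ^'s, where the shown terms are n = 3, 4, 5.
For the next term, n = 6, so the run lengths are 26, 17, 11.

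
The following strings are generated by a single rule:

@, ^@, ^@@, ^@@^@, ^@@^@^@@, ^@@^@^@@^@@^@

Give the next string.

^@@^@^@@^@@^@^@@^@^@@

From term 3 onward, concatenate the last term with the second-to-last: ^@·@ = ^@@, ^@@·^@ = ^@@^@, …
The next term joins ^@@^@^@@^@@^@ and ^@@^@^@@.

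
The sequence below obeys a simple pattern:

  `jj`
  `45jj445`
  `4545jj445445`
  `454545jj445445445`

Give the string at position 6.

s(k+1) = 45·s(k)·445, so each term gains 45 as a prefix and 445 as a suffix.
From 454545jj445445445, 2 further steps: 454545jj445445445 → 45454545jj445445445445 → (answer).

4545454545jj445445445445445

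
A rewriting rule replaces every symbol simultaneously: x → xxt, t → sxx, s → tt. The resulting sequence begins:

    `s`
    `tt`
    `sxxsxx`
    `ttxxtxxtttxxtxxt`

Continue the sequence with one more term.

sxxsxxxxtxxtsxxxxtxxtsxxsxxsxxxxtxxtsxxxxtxxtsxx

φ(ttxxtxxtttxxtxxt) expands symbol-by-symbol to sxx sxx xxt xxt sxx xxt xxt sxx sxx sxx xxt xxt sxx xxt xxt sxx; joining the 16 pieces gives the next term.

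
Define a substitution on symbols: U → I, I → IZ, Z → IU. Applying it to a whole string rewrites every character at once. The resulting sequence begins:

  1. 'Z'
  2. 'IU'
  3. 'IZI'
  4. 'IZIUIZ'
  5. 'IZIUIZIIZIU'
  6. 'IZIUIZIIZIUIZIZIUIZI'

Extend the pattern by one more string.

IZIUIZIIZIUIZIZIUIZIIZIUIZIUIZIIZIUIZ

φ(IZIUIZIIZIUIZIZIUIZI) expands symbol-by-symbol to IZ IU IZ I IZ IU IZ IZ IU IZ I IZ IU IZ IU IZ I IZ IU IZ; joining the 20 pieces gives the next term.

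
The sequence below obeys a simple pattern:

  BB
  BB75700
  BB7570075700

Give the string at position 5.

Every step adds 75700 to the end: s(k+1) = s(k)·75700.
From BB7570075700, 2 further steps: BB7570075700 → BB757007570075700 → (answer).

BB75700757007570075700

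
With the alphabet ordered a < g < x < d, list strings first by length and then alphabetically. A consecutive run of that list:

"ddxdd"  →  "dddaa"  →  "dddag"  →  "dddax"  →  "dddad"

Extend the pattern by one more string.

Find the rightmost character of dddad below d, bump it to the next letter, and reset everything to its right to a.

dddga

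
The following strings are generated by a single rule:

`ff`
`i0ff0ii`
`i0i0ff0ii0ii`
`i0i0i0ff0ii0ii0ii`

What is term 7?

i0i0i0i0i0i0ff0ii0ii0ii0ii0ii0ii

Each term wraps the previous one in i0 on the left and 0ii on the right.
From i0i0i0ff0ii0ii0ii, 3 further steps: i0i0i0ff0ii0ii0ii → i0i0i0i0ff0ii0ii0ii0ii → i0i0i0i0i0ff0ii0ii0ii0ii0ii → (answer).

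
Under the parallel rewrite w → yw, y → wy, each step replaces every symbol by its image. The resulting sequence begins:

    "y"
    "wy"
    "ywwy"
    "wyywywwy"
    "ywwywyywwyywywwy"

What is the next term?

wyywywwyywwywyywywwywyywwyywywwy

Applying the rule to each of the 16 symbols of ywwywyywwyywywwy gives the pieces wy yw yw wy yw wy wy yw yw wy wy yw wy yw yw wy, which concatenate to the answer.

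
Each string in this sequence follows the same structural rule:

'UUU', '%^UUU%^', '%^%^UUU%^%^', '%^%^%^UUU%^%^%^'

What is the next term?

%^%^%^%^UUU%^%^%^%^

Each term wraps the previous one in %^ on the left and %^ on the right.
So the next term is %^·%^%^%^UUU%^%^%^·%^.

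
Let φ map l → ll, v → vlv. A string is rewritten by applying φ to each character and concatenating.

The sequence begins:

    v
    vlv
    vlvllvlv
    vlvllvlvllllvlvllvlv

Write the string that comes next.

Replace each of the 20 characters of vlvllvlvllllvlvllvlv in place — vlv ll vlv ll ll vlv ll vlv ll ll ll ll vlv ll vlv ll ll vlv ll vlv — and concatenate.

vlvllvlvllllvlvllvlvllllllllvlvllvlvllllvlvllvlv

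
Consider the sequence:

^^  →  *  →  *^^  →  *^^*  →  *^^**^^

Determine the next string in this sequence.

Each term (from the third on) is the previous term followed by the one before it: term 3 = *·^^ = *^^.
Continuing: *^^**^^ · *^^* gives term 6.

*^^**^^*^^*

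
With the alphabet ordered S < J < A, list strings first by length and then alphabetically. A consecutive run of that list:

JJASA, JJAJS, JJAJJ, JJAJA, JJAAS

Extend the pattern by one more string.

JJAAJ

The successor of JJAAS increments the rightmost position that isn't already A and resets every position after it to S.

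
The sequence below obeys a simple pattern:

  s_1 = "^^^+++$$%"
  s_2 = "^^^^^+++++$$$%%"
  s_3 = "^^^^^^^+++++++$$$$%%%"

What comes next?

^^^^^^^^^+++++++++$$$$$%%%%

The n-th term is 2n+1 ^'s then 2n+1 +'s then n+1 $'s then n %'s (n = 1, 2, …).
At n = 4 the blocks have lengths 9, 9, 5, 4.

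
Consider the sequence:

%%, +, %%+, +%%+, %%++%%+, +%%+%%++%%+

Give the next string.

%%++%%++%%+%%++%%+

This is a Fibonacci-style word recurrence s(k) = s(k−2)·s(k−1): e.g. %%·+ = %%+.
Continuing: %%++%%+ · +%%+%%++%%+ gives term 7.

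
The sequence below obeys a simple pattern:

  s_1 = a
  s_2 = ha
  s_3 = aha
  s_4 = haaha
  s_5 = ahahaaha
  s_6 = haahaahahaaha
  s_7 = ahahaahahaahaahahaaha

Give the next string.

haahaahahaahaahahaahahaahaahahaaha

From term 3 onward, concatenate the second-to-last term with the last: a·ha = aha, ha·aha = haaha, …
The next term joins haahaahahaaha and ahahaahahaahaahahaaha.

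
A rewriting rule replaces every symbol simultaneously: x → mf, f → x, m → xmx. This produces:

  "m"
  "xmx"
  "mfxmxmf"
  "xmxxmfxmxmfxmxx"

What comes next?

φ(xmxxmfxmxmfxmxx) expands symbol-by-symbol to mf xmx mf mf xmx x mf xmx mf xmx x mf xmx mf mf; joining the 15 pieces gives the next term.

mfxmxmfmfxmxxmfxmxmfxmxxmfxmxmfmf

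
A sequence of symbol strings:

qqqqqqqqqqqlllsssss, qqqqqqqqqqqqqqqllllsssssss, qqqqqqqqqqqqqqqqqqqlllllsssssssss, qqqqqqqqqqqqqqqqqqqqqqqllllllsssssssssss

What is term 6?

qqqqqqqqqqqqqqqqqqqqqqqqqqqqqqqllllllllsssssssssssssss

Reading off run lengths: q runs 11, 15, 19, 23; l runs 3, 4, 5, 6; s runs 5, 7, 9, 11 — each is linear in n, where the shown terms are n = 3, 4, 5, 6.
Setting n = 8 gives 31, 8, 15 characters in each block.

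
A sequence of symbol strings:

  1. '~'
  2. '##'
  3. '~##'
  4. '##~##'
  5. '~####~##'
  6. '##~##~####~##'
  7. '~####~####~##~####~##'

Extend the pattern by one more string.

##~##~####~##~####~####~##~####~##

From term 3 onward, concatenate the second-to-last term with the last: ~·## = ~##, ##·~## = ##~##, …
Continuing: ##~##~####~## · ~####~####~##~####~## gives term 8.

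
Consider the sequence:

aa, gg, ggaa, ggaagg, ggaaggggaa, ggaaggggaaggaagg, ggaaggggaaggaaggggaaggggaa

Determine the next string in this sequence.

This is a Fibonacci-style word recurrence s(k) = s(k−1)·s(k−2): e.g. gg·aa = ggaa.
The next term joins ggaaggggaaggaaggggaaggggaa and ggaaggggaaggaagg.

ggaaggggaaggaaggggaaggggaaggaaggggaaggaagg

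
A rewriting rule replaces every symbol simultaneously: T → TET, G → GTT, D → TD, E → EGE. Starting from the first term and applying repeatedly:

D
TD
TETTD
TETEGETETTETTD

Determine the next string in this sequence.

φ(TETEGETETTETTD) expands symbol-by-symbol to TET EGE TET EGE GTT EGE TET EGE TET TET EGE TET TET TD; joining the 14 pieces gives the next term.

TETEGETETEGEGTTEGETETEGETETTETEGETETTETTD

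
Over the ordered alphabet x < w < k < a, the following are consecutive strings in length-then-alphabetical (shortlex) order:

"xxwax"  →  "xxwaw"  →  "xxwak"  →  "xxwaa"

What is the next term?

xxkxx

Find the rightmost character of xxwaa below a, bump it to the next letter, and reset everything to its right to x.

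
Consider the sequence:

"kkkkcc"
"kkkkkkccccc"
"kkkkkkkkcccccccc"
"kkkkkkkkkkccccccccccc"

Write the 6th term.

Term n consists of 2n+2 k's, followed by 3n-1 c's (n = 1, 2, …).
Setting n = 6 gives 14, 17 characters in each block.

kkkkkkkkkkkkkkccccccccccccccccc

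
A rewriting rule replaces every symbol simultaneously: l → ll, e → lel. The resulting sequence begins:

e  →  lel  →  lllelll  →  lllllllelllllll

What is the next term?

lllllllllllllllelllllllllllllll

φ(lllllllelllllll) expands symbol-by-symbol to ll ll ll ll ll ll ll lel ll ll ll ll ll ll ll; joining the 15 pieces gives the next term.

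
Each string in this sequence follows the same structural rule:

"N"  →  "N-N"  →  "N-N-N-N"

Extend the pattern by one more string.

Each string is two copies of the previous one joined by '-'.
Doubling N-N-N-N with '-' between the halves:

N-N-N-N-N-N-N-N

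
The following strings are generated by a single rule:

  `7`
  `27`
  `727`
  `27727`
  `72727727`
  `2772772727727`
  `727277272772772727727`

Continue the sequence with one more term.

2772772727727727277272772772727727

Each term (from the third on) is the two preceding terms concatenated in order: term 3 = 7·27 = 727.
So term 8 is 2772772727727·727277272772772727727.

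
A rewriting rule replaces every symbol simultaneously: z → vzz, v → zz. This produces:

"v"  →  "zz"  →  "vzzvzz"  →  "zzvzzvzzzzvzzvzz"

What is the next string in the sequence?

Applying the rule to each of the 16 symbols of zzvzzvzzzzvzzvzz gives the pieces vzz vzz zz vzz vzz zz vzz vzz vzz vzz zz vzz vzz zz vzz vzz, which concatenate to the answer.

vzzvzzzzvzzvzzzzvzzvzzvzzvzzzzvzzvzzzzvzzvzz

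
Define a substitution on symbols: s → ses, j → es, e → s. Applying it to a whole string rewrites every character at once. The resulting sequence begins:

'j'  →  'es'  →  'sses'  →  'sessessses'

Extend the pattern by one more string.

Apply φ to sessessses symbol by symbol: s→ses, e→s, s→ses, s→ses, e→s, s→ses, s→ses, s→ses, e→s, s→ses; joined: ses s ses ses s ses ses ses s ses.

sesssessesssessessessses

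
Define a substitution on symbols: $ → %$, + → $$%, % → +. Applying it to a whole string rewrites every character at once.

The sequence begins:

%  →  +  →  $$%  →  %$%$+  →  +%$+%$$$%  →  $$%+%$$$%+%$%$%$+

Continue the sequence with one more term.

%$%$+$$%+%$%$%$+$$%+%$+%$+%$$$%

φ($$%+%$$$%+%$%$%$+) expands symbol-by-symbol to %$ %$ + $$% + %$ %$ %$ + $$% + %$ + %$ + %$ $$%; joining the 17 pieces gives the next term.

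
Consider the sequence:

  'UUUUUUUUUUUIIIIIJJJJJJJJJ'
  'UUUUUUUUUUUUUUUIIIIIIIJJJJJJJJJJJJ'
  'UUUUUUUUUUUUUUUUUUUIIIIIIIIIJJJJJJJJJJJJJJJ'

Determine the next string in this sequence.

Reading off run lengths: U runs 11, 15, 19; I runs 5, 7, 9; J runs 9, 12, 15 — each is linear in n, where the shown terms are n = 3, 4, 5.
For the next term, n = 6, so the run lengths are 23, 11, 18.

UUUUUUUUUUUUUUUUUUUUUUUIIIIIIIIIIIJJJJJJJJJJJJJJJJJJ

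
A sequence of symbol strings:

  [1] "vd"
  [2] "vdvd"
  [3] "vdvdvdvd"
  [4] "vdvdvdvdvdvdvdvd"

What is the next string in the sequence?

Each string is two copies of the previous one concatenated.
Doubling vdvdvdvdvdvdvdvd:

vdvdvdvdvdvdvdvdvdvdvdvdvdvdvdvd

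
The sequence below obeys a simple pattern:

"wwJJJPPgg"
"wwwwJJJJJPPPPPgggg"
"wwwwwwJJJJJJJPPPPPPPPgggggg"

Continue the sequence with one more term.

Each string has the form w^{2n} J^{2n+1} P^{3n-1} g^{2n} (n = 1, 2, …).
Setting n = 4 gives 8, 9, 11, 8 characters in each block.

wwwwwwwwJJJJJJJJJPPPPPPPPPPPgggggggg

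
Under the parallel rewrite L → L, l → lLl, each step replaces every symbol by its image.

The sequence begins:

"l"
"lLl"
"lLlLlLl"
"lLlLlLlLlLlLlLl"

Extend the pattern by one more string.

lLlLlLlLlLlLlLlLlLlLlLlLlLlLlLl

Replace each of the 15 characters of lLlLlLlLlLlLlLl in place — lLl L lLl L lLl L lLl L lLl L lLl L lLl L lLl — and concatenate.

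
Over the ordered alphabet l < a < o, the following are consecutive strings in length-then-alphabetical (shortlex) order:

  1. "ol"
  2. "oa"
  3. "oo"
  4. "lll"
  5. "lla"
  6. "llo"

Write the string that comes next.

lal

The successor of llo increments the rightmost position that isn't already o and resets every position after it to l.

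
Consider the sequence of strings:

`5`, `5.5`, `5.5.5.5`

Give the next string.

s(k+1) = s(k)·.·s(k) — each term doubles the last with '.' between the halves.
One more doubling of 5.5.5.5 gives the answer.

5.5.5.5.5.5.5.5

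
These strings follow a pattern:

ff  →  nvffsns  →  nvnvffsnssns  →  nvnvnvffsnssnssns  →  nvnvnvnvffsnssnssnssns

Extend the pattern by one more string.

nvnvnvnvnvffsnssnssnssnssns

Each term wraps the previous one in nv on the left and sns on the right.
One more step from nvnvnvnvffsnssnssnssns gives the answer.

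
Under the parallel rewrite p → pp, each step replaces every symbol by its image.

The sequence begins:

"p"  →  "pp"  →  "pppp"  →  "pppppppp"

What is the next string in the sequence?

pppppppppppppppp

Apply φ to pppppppp symbol by symbol: p→pp, p→pp, p→pp, p→pp, p→pp, p→pp, p→pp, p→pp; joined: pp pp pp pp pp pp pp pp.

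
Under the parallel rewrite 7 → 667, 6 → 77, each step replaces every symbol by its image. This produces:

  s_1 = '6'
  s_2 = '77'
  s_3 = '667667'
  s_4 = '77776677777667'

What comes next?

Applying the rule to each of the 14 symbols of 77776677777667 gives the pieces 667 667 667 667 77 77 667 667 667 667 667 77 77 667, which concatenate to the answer.

66766766766777776676676676676677777667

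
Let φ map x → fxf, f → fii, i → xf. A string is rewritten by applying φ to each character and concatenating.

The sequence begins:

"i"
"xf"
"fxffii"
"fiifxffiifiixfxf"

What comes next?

Rewriting the 16 symbols of fiifxffiifiixfxf one by one yields fii xf xf fii fxf fii fii xf xf fii xf xf fxf fii fxf fii; concatenated:

fiixfxffiifxffiifiixfxffiixfxffxffiifxffii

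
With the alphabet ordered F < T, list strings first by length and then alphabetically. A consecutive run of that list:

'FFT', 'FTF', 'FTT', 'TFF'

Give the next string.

The successor of TFF increments the rightmost position that isn't already T and resets every position after it to F.

TFT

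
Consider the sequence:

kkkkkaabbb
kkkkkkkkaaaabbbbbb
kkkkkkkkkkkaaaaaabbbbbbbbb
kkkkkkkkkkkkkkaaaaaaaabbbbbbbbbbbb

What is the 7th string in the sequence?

Term n consists of 3n+2 k's, followed by 2n a's, followed by 3n b's (n = 1, 2, …).
At n = 7 the blocks have lengths 23, 14, 21.

kkkkkkkkkkkkkkkkkkkkkkkaaaaaaaaaaaaaabbbbbbbbbbbbbbbbbbbbb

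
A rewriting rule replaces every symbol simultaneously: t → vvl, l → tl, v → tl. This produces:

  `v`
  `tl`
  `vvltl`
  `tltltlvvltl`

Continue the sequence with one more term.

Expanding tltltlvvltl: t→vvl, l→tl, t→vvl, l→tl, t→vvl, l→tl, v→tl, v→tl, l→tl, t→vvl, l→tl. Concatenated: vvl tl vvl tl vvl tl tl tl tl vvl tl.

vvltlvvltlvvltltltltlvvltl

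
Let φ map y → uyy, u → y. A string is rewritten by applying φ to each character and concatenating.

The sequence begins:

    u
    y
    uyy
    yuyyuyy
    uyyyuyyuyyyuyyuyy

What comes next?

Applying the rule to each of the 17 symbols of uyyyuyyuyyyuyyuyy gives the pieces y uyy uyy uyy y uyy uyy y uyy uyy uyy y uyy uyy y uyy uyy, which concatenate to the answer.

yuyyuyyuyyyuyyuyyyuyyuyyuyyyuyyuyyyuyyuyy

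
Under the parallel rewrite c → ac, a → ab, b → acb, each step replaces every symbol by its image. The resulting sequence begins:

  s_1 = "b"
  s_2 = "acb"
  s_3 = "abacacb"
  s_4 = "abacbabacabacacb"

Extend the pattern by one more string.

abacbabacacbabacbabacabacbabacabacacb

Replace each of the 16 characters of abacbabacabacacb in place — ab acb ab ac acb ab acb ab ac ab acb ab ac ab ac acb — and concatenate.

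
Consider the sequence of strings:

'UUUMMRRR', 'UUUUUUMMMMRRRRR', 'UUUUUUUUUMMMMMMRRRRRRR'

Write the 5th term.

UUUUUUUUUUUUUUUMMMMMMMMMMRRRRRRRRRRR

The n-th term is 3n U's then 2n M's then 2n+1 R's (n = 1, 2, …).
Setting n = 5 gives 15, 10, 11 characters in each block.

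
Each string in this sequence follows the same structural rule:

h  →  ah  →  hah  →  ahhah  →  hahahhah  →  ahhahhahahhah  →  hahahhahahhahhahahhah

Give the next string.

ahhahhahahhahhahahhahahhahhahahhah

Each term (from the third on) is the two preceding terms concatenated in order: term 3 = h·ah = hah.
Continuing: ahhahhahahhah · hahahhahahhahhahahhah gives term 8.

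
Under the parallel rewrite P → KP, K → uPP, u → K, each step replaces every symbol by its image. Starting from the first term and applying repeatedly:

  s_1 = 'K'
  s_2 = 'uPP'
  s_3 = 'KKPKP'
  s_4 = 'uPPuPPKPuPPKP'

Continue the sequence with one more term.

φ(uPPuPPKPuPPKP) expands symbol-by-symbol to K KP KP K KP KP uPP KP K KP KP uPP KP; joining the 13 pieces gives the next term.

KKPKPKKPKPuPPKPKKPKPuPPKP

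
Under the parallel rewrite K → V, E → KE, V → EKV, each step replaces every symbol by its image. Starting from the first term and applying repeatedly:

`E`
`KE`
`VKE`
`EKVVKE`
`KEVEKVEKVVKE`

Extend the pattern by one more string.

VKEEKVKEVEKVKEVEKVEKVVKE

Rewriting each symbol of KEVEKVEKVVKE: K→V, E→KE, V→EKV, E→KE, K→V, V→EKV, E→KE, K→V, V→EKV, V→EKV, K→V, E→KE, which concatenates to V KE EKV KE V EKV KE V EKV EKV V KE.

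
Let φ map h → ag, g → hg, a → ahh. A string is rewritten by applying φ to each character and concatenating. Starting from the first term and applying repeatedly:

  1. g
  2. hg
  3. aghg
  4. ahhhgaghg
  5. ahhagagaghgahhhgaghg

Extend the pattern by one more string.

ahhagagahhhgahhhgahhhgaghgahhagagaghgahhhgaghg

φ(ahhagagaghgahhhgaghg) expands symbol-by-symbol to ahh ag ag ahh hg ahh hg ahh hg ag hg ahh ag ag ag hg ahh hg ag hg; joining the 20 pieces gives the next term.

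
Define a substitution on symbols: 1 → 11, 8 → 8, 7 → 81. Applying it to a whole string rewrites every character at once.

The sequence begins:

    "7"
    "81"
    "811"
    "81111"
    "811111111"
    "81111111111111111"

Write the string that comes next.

Rewriting the 17 symbols of 81111111111111111 one by one yields 8 11 11 11 11 11 11 11 11 11 11 11 11 11 11 11 11; concatenated:

811111111111111111111111111111111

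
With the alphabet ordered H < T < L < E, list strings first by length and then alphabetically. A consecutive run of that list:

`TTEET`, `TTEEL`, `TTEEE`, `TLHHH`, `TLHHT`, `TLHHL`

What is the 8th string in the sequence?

TLHTH

Stepping forward 2 times from TLHHL: TLHHL → TLHHE, then the target.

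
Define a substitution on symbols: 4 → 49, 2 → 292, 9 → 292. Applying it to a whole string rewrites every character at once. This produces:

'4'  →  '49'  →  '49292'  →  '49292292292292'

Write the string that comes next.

49292292292292292292292292292292292292292

φ(49292292292292) expands symbol-by-symbol to 49 292 292 292 292 292 292 292 292 292 292 292 292 292; joining the 14 pieces gives the next term.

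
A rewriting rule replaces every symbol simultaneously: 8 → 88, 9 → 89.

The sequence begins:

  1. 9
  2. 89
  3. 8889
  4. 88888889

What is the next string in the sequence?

8888888888888889

Rewriting each symbol of 88888889: 8→88, 8→88, 8→88, 8→88, 8→88, 8→88, 8→88, 9→89, which concatenates to 88 88 88 88 88 88 88 89.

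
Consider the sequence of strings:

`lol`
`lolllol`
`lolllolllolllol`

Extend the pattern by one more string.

Each string is two copies of the previous one joined by 'l'.
One more doubling of lolllolllolllol gives the answer.

lolllolllolllolllolllolllolllol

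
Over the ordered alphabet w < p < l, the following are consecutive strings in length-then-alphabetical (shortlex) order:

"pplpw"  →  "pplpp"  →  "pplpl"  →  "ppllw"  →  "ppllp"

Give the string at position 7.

Stepping forward 2 times from ppllp: ppllp → pplll, then the target.

plwww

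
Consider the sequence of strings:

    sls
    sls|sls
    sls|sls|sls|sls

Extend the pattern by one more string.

Each string is two copies of the previous one joined by '|'.
One more doubling of sls|sls|sls|sls gives the answer.

sls|sls|sls|sls|sls|sls|sls|sls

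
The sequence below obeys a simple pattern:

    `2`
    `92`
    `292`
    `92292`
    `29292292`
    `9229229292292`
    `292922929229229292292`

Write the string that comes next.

9229229292292292922929229229292292

This is a Fibonacci-style word recurrence s(k) = s(k−2)·s(k−1): e.g. 2·92 = 292.
So term 8 is 9229229292292·292922929229229292292.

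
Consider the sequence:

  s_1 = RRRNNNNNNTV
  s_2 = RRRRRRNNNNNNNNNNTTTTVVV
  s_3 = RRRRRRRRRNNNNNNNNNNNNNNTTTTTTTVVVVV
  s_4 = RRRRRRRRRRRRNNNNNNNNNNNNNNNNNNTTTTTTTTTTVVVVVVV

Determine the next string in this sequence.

Each string has the form R^{3n} N^{4n+2} T^{3n-2} V^{2n-1} (n = 1, 2, …).
At n = 5 the blocks have lengths 15, 22, 13, 9.

RRRRRRRRRRRRRRRNNNNNNNNNNNNNNNNNNNNNNTTTTTTTTTTTTTVVVVVVVVV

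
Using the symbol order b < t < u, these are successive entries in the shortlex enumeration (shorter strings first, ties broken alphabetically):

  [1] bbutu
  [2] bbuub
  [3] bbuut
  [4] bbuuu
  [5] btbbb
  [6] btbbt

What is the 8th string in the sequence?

Stepping forward 2 times from btbbt: btbbt → btbbu, then the target.

btbtb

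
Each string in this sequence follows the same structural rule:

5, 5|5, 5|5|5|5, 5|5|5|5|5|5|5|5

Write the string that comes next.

s(k+1) = s(k)·|·s(k) — each term doubles the last with '|' between the halves.
Doubling 5|5|5|5|5|5|5|5 with '|' between the halves:

5|5|5|5|5|5|5|5|5|5|5|5|5|5|5|5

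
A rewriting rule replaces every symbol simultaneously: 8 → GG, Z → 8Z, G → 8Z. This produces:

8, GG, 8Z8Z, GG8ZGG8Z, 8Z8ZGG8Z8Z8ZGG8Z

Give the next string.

GG8ZGG8Z8Z8ZGG8ZGG8ZGG8Z8Z8ZGG8Z

Applying the rule to each of the 16 symbols of 8Z8ZGG8Z8Z8ZGG8Z gives the pieces GG 8Z GG 8Z 8Z 8Z GG 8Z GG 8Z GG 8Z 8Z 8Z GG 8Z, which concatenate to the answer.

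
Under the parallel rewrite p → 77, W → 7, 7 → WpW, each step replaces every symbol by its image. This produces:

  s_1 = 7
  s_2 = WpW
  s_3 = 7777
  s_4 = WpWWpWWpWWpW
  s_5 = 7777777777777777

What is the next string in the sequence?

φ(7777777777777777) expands symbol-by-symbol to WpW WpW WpW WpW WpW WpW WpW WpW WpW WpW WpW WpW WpW WpW WpW WpW; joining the 16 pieces gives the next term.

WpWWpWWpWWpWWpWWpWWpWWpWWpWWpWWpWWpWWpWWpWWpWWpW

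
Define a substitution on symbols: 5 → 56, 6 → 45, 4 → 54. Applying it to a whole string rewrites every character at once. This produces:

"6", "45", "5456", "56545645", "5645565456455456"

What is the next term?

Replace each of the 16 characters of 5645565456455456 in place — 56 45 54 56 56 45 56 54 56 45 54 56 56 54 56 45 — and concatenate.

56455456564556545645545656545645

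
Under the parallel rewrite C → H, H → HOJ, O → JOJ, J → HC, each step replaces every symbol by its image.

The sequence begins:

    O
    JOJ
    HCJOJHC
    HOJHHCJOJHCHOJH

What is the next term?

HOJJOJHCHOJHOJHHCJOJHCHOJHHOJJOJHCHOJ

φ(HOJHHCJOJHCHOJH) expands symbol-by-symbol to HOJ JOJ HC HOJ HOJ H HC JOJ HC HOJ H HOJ JOJ HC HOJ; joining the 15 pieces gives the next term.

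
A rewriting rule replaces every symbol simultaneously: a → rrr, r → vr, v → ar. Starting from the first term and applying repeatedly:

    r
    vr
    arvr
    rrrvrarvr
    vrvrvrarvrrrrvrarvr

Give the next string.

Rewriting the 19 symbols of vrvrvrarvrrrrvrarvr one by one yields ar vr ar vr ar vr rrr vr ar vr vr vr vr ar vr rrr vr ar vr; concatenated:

arvrarvrarvrrrrvrarvrvrvrvrarvrrrrvrarvr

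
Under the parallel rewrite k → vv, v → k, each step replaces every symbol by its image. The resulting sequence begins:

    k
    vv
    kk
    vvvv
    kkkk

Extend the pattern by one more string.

vvvvvvvv

Expanding kkkk: k→vv, k→vv, k→vv, k→vv. Concatenated: vv vv vv vv.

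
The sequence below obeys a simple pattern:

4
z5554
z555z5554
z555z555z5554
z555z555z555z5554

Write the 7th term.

z555z555z555z555z555z5554

The strings grow by a fixed prefix z555 each time.
From z555z555z555z5554, 2 further steps: z555z555z555z5554 → z555z555z555z555z5554 → (answer).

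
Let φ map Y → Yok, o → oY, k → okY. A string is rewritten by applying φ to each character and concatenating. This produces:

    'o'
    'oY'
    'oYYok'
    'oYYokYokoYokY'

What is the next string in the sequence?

oYYokYokoYokYYokoYokYoYYokoYokYYok

Applying the rule to each of the 13 symbols of oYYokYokoYokY gives the pieces oY Yok Yok oY okY Yok oY okY oY Yok oY okY Yok, which concatenate to the answer.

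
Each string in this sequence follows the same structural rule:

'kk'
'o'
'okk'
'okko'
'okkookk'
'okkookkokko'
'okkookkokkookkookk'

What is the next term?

From term 3 onward, concatenate the last term with the second-to-last: o·kk = okk, okk·o = okko, …
So term 8 is okkookkokkookkookk·okkookkokko.

okkookkokkookkookkokkookkokko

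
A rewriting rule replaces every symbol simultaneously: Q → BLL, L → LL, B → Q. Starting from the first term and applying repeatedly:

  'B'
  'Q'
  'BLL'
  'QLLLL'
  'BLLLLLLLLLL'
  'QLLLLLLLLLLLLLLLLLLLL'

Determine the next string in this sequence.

φ(QLLLLLLLLLLLLLLLLLLLL) expands symbol-by-symbol to BLL LL LL LL LL LL LL LL LL LL LL LL LL LL LL LL LL LL LL LL LL; joining the 21 pieces gives the next term.

BLLLLLLLLLLLLLLLLLLLLLLLLLLLLLLLLLLLLLLLLLL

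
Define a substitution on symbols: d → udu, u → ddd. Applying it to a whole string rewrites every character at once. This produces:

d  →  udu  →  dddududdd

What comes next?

Expanding dddududdd: d→udu, d→udu, d→udu, u→ddd, d→udu, u→ddd, d→udu, d→udu, d→udu. Concatenated: udu udu udu ddd udu ddd udu udu udu.

uduuduududddududdduduuduudu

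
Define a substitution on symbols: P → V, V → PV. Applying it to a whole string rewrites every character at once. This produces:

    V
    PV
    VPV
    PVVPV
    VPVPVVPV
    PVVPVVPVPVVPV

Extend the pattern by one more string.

Applying the rule to each of the 13 symbols of PVVPVVPVPVVPV gives the pieces V PV PV V PV PV V PV V PV PV V PV, which concatenate to the answer.

VPVPVVPVPVVPVVPVPVVPV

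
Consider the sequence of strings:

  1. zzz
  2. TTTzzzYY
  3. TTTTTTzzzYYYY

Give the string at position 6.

s(k+1) = TTT·s(k)·YY, so each term gains TTT as a prefix and YY as a suffix.
From TTTTTTzzzYYYY, 3 further steps: TTTTTTzzzYYYY → TTTTTTTTTzzzYYYYYY → TTTTTTTTTTTTzzzYYYYYYYY → (answer).

TTTTTTTTTTTTTTTzzzYYYYYYYYYY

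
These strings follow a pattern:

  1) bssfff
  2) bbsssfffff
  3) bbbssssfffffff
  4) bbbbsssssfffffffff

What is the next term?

bbbbbssssssfffffffffff

The n-th term is n b's then n+1 s's then 2n+1 f's (n = 1, 2, …).
For the next term, n = 5, so the run lengths are 5, 6, 11.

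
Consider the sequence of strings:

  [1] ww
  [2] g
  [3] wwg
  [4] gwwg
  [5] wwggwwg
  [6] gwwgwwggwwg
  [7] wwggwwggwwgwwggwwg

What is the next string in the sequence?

gwwgwwggwwgwwggwwggwwgwwggwwg

Each term (from the third on) is the two preceding terms concatenated in order: term 3 = ww·g = wwg.
The next term joins gwwgwwggwwg and wwggwwggwwgwwggwwg.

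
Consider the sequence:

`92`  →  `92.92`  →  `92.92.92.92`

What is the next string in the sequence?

92.92.92.92.92.92.92.92

s(k+1) = s(k)·.·s(k) — each term doubles the last with '.' between the halves.
One more doubling of 92.92.92.92 gives the answer.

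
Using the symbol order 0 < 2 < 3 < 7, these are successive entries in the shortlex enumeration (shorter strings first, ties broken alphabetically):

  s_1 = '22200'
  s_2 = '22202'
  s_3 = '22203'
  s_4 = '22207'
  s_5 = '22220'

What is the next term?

22222

Treat 22220 as a base-4 numeral over the given alphabet and add one, carrying through any trailing 7's.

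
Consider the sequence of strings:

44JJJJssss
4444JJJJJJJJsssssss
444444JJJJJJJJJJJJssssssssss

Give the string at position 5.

4444444444JJJJJJJJJJJJJJJJJJJJssssssssssssssss

The n-th term is 2n 4's then 4n J's then 3n+1 s's (n = 1, 2, …).
For term 5, n = 5, so the run lengths are 10, 20, 16.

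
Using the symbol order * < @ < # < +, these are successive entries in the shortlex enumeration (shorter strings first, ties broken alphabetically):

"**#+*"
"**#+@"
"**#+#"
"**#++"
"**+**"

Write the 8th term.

**+*+

Stepping forward 3 times from **+**: **+** → **+*@ → **+*#, then the target.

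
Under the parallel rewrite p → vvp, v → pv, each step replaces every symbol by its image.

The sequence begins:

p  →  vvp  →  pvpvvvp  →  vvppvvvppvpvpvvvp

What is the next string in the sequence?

Replace each of the 17 characters of vvppvvvppvpvpvvvp in place — pv pv vvp vvp pv pv pv vvp vvp pv vvp pv vvp pv pv pv vvp — and concatenate.

pvpvvvpvvppvpvpvvvpvvppvvvppvvvppvpvpvvvp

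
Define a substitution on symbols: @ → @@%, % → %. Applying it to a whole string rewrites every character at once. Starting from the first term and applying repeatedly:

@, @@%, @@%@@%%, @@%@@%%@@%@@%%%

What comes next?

@@%@@%%@@%@@%%%@@%@@%%@@%@@%%%%

φ(@@%@@%%@@%@@%%%) expands symbol-by-symbol to @@% @@% % @@% @@% % % @@% @@% % @@% @@% % % %; joining the 15 pieces gives the next term.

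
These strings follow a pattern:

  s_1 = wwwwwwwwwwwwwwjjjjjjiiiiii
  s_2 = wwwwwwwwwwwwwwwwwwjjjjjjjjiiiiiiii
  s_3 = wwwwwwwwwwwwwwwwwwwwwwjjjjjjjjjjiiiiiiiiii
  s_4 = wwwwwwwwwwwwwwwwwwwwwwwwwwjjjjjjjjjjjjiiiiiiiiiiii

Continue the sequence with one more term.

wwwwwwwwwwwwwwwwwwwwwwwwwwwwwwjjjjjjjjjjjjjjiiiiiiiiiiiiii

Reading off run lengths: w runs 14, 18, 22, 26; j runs 6, 8, 10, 12; i runs 6, 8, 10, 12 — each is linear in n, where the shown terms are n = 3, 4, 5, 6.
For the next term, n = 7, so the run lengths are 30, 14, 14.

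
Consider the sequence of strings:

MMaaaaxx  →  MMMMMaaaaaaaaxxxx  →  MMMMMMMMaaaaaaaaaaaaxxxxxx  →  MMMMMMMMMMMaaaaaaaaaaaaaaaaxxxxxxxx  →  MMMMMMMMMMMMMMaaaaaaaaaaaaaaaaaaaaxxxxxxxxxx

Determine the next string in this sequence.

Each string has the form M^{3n-1} a^{4n} x^{2n} (n = 1, 2, …).
At n = 6 the blocks have lengths 17, 24, 12.

MMMMMMMMMMMMMMMMMaaaaaaaaaaaaaaaaaaaaaaaaxxxxxxxxxxxx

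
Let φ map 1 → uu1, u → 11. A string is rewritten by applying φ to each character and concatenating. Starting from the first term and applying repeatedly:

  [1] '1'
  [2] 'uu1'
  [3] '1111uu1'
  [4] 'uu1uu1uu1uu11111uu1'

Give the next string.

1111uu11111uu11111uu11111uu1uu1uu1uu1uu11111uu1

Replace each of the 19 characters of uu1uu1uu1uu11111uu1 in place — 11 11 uu1 11 11 uu1 11 11 uu1 11 11 uu1 uu1 uu1 uu1 uu1 11 11 uu1 — and concatenate.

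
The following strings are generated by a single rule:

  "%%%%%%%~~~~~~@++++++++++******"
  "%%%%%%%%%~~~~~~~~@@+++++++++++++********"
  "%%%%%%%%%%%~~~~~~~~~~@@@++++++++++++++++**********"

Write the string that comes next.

The n-th term is 2n+1 %'s then 2n ~'s then n-2 @'s then 3n+1 +'s then 2n *'s, where the shown terms are n = 3, 4, 5.
For the next term, n = 6, so the run lengths are 13, 12, 4, 19, 12.

%%%%%%%%%%%%%~~~~~~~~~~~~@@@@+++++++++++++++++++************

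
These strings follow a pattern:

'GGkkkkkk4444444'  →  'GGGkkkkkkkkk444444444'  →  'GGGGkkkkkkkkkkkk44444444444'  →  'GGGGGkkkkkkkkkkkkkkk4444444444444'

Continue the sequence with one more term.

Reading off run lengths: G runs 2, 3, 4, 5; k runs 6, 9, 12, 15; 4 runs 7, 9, 11, 13 — each is linear in n, where the shown terms are n = 2, 3, 4, 5.
Setting n = 6 gives 6, 18, 15 characters in each block.

GGGGGGkkkkkkkkkkkkkkkkkk444444444444444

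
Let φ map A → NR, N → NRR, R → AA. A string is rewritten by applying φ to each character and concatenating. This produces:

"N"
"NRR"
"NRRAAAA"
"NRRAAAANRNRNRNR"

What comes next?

φ(NRRAAAANRNRNRNR) expands symbol-by-symbol to NRR AA AA NR NR NR NR NRR AA NRR AA NRR AA NRR AA; joining the 15 pieces gives the next term.

NRRAAAANRNRNRNRNRRAANRRAANRRAANRRAA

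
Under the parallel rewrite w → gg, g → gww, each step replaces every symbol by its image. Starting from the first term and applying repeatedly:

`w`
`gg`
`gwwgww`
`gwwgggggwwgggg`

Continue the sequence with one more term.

Rewriting the 14 symbols of gwwgggggwwgggg one by one yields gww gg gg gww gww gww gww gww gg gg gww gww gww gww; concatenated:

gwwgggggwwgwwgwwgwwgwwgggggwwgwwgwwgww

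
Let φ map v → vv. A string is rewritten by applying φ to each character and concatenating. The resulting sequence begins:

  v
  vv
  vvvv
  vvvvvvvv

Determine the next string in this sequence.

vvvvvvvvvvvvvvvv

Rewriting each symbol of vvvvvvvv: v→vv, v→vv, v→vv, v→vv, v→vv, v→vv, v→vv, v→vv, which concatenates to vv vv vv vv vv vv vv vv.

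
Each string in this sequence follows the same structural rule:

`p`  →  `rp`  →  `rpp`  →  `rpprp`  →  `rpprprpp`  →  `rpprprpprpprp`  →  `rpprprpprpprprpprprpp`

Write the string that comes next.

Each term (from the third on) is the previous term followed by the one before it: term 3 = rp·p = rpp.
Continuing: rpprprpprpprprpprprpp · rpprprpprpprp gives term 8.

rpprprpprpprprpprprpprpprprpprpprp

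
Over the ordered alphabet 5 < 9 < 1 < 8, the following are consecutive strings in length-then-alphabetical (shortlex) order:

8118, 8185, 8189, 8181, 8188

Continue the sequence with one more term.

8855

Treat 8188 as a base-4 numeral over the given alphabet and add one, carrying through any trailing 8's.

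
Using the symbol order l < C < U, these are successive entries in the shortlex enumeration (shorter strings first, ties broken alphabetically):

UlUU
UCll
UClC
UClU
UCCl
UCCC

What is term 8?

Stepping forward 2 times from UCCC: UCCC → UCCU, then the target.

UCUl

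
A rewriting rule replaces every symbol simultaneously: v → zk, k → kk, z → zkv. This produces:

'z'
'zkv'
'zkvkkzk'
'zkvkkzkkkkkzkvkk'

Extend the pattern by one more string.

zkvkkzkkkkkzkvkkkkkkkkkkzkvkkzkkkkk

φ(zkvkkzkkkkkzkvkk) expands symbol-by-symbol to zkv kk zk kk kk zkv kk kk kk kk kk zkv kk zk kk kk; joining the 16 pieces gives the next term.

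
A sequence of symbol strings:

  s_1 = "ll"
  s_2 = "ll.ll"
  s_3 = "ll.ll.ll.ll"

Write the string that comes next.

Every step duplicates the string with '.' between the halves.
So the next term is two copies of ll.ll.ll.ll with '.' between the halves.

ll.ll.ll.ll.ll.ll.ll.ll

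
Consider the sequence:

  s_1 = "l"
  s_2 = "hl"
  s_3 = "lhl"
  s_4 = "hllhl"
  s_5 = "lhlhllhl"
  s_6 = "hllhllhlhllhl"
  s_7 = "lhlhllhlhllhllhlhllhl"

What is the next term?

hllhllhlhllhllhlhllhlhllhllhlhllhl

This is a Fibonacci-style word recurrence s(k) = s(k−2)·s(k−1): e.g. l·hl = lhl.
Continuing: hllhllhlhllhl · lhlhllhlhllhllhlhllhl gives term 8.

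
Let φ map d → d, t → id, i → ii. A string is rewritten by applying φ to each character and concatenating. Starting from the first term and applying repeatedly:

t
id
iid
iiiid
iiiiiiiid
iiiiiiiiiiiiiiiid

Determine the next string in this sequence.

Rewriting the 17 symbols of iiiiiiiiiiiiiiiid one by one yields ii ii ii ii ii ii ii ii ii ii ii ii ii ii ii ii d; concatenated:

iiiiiiiiiiiiiiiiiiiiiiiiiiiiiiiid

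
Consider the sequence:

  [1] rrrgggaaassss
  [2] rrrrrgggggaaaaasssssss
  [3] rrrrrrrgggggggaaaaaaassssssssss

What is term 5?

rrrrrrrrrrrgggggggggggaaaaaaaaaaassssssssssssssss

Reading off run lengths: r runs 3, 5, 7; g runs 3, 5, 7; a runs 3, 5, 7; s runs 4, 7, 10 — each is linear in n (n = 1, 2, …).
At n = 5 the blocks have lengths 11, 11, 11, 16.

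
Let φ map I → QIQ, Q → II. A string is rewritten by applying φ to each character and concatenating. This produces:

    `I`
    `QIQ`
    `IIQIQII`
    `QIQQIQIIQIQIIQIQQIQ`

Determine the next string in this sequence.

IIQIQIIIIQIQIIQIQQIQIIQIQIIQIQQIQIIQIQIIIIQIQII

Replace each of the 19 characters of QIQQIQIIQIQIIQIQQIQ in place — II QIQ II II QIQ II QIQ QIQ II QIQ II QIQ QIQ II QIQ II II QIQ II — and concatenate.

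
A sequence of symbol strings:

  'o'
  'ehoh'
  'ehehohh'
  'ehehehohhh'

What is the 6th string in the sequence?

Every step adds eh to the front and h to the end of the previous string.
From ehehehohhh, 2 further steps: ehehehohhh → ehehehehohhhh → (answer).

ehehehehehohhhhh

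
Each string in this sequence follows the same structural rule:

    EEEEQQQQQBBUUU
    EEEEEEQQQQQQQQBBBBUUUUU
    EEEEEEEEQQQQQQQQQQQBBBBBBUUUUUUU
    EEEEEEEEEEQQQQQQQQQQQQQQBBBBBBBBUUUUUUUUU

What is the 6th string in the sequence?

EEEEEEEEEEEEEEQQQQQQQQQQQQQQQQQQQQBBBBBBBBBBBBUUUUUUUUUUUUU

Term n consists of 2n+2 E's, followed by 3n+2 Q's, followed by 2n B's, followed by 2n+1 U's (n = 1, 2, …).
At n = 6 the blocks have lengths 14, 20, 12, 13.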